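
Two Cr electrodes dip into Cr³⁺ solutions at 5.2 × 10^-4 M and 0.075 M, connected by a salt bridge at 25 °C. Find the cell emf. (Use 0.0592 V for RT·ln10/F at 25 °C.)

Both half-cells are Cr³⁺/Cr, so E°_cell = 0. The concentrated side is the cathode; the cell reaction moves Cr³⁺ from high to low concentration with n = 3.
Q = [Cr³⁺]_dilute/[Cr³⁺]_conc = 5.2 × 10^-4/0.075 = 0.00693.
E = 0 − (0.0592/3) log Q = −(0.0592/3)(-2.159) = 0.0426 V.

0.043 V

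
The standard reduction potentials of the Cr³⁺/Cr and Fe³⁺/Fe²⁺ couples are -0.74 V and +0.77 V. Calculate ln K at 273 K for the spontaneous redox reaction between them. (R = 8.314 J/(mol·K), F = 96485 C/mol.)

E°_cell = +0.77 − (-0.74) = 1.51 V, with n = 3 electrons transferred.
At equilibrium E = 0, so the Nernst equation gives ln K = nFE°/RT = (3)(96485)(1.51)/((8.314)(273)) = 192.57.

ln K = 192.6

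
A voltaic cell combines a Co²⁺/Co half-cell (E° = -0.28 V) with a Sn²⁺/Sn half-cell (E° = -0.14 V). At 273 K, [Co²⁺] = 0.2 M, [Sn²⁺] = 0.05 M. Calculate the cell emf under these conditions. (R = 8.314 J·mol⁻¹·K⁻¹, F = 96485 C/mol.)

The Sn²⁺/Sn couple has the higher reduction potential and acts as the cathode, so E°_cell = -0.14 − (-0.28) = 0.14 V.
Balancing electrons gives n = 2; the reaction quotient is Q = [Co²⁺]/[Sn²⁺] = 4.00.
E = E° − (RT/nF) ln Q = 0.14 − (8.314×273)/(2×96485) × (1.386) = 0.140 − 0.016 = 0.124 V.

0.124 V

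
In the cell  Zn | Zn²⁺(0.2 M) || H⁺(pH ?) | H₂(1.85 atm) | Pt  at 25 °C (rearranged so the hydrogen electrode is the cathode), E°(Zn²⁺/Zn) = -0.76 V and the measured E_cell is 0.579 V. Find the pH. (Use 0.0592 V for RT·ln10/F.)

pH = 3.27

E°_cell = 0.76 V and n = 2.
log Q = n(E° − E)/0.0592 = 2×(0.76 − 0.579)/0.0592 = 6.115.
With Q = [Zn²⁺]·P(H₂) / [H⁺]^2, solving for [H⁺] gives log[H⁺] = -3.273, so pH = 3.27.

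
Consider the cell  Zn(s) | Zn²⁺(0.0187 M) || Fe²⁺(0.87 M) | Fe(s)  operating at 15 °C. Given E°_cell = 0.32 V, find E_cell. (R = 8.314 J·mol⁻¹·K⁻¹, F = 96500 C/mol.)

0.368 V

Balancing electrons gives n = 2; the reaction quotient is Q = [Zn²⁺]/[Fe²⁺] = 0.0215.
E = E° − (RT/nF) ln Q = 0.32 − (8.314×288)/(2×96500) × (-3.840) = 0.320 + 0.048 = 0.368 V.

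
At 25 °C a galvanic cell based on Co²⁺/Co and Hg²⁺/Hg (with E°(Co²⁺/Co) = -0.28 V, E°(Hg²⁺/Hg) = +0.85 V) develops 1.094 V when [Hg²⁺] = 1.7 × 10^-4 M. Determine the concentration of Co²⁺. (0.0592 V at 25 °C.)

0.0028 M

From the Nernst equation, log Q = n(E° − E)/0.0592 = 2(1.13 − 1.094)/0.0592 = 1.216, so Q = 16.5.
With Q = [Co²⁺]/[Hg²⁺] and the known concentrations, [Co²⁺] in the numerator gives [Co²⁺] = 0.0028 M.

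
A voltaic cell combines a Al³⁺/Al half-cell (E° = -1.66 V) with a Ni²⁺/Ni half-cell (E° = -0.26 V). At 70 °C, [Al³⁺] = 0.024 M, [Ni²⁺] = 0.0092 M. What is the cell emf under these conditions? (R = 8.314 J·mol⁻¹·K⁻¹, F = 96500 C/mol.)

1.37 V

The Ni²⁺/Ni couple has the higher reduction potential and acts as the cathode, so E°_cell = -0.26 − (-1.66) = 1.40 V.
Balancing electrons gives n = 6; the reaction quotient is Q = [Al³⁺]^2/[Ni²⁺]^3 = 740.
E = E° − (RT/nF) ln Q = 1.40 − (8.314×343)/(6×96500) × (6.606) = 1.400 − 0.033 = 1.367 V.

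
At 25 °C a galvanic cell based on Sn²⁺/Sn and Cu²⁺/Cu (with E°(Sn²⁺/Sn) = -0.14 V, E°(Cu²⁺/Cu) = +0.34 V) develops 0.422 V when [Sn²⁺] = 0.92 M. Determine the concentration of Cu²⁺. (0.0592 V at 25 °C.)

0.01 M

From the Nernst equation, log Q = n(E° − E)/0.0592 = 2(0.48 − 0.422)/0.0592 = 1.959, so Q = 91.1.
With Q = [Sn²⁺]/[Cu²⁺] and the known concentrations, [Cu²⁺] in the denominator gives [Cu²⁺] = 0.01 M.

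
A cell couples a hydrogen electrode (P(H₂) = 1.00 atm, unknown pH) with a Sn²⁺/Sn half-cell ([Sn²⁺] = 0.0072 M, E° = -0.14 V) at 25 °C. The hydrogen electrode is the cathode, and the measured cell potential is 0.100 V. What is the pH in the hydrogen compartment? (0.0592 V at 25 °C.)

E°_cell = 0.14 V and n = 2.
log Q = n(E° − E)/0.0592 = 2×(0.14 − 0.100)/0.0592 = 1.351.
With Q = [Sn²⁺]·P(H₂) / [H⁺]^2, solving for [H⁺] gives log[H⁺] = -1.747, so pH = 1.75.

pH = 1.75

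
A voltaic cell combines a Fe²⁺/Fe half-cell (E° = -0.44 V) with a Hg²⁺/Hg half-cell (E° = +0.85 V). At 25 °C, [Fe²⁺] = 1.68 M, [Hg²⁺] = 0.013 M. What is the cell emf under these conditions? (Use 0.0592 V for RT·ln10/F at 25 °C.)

The Hg²⁺/Hg couple has the higher reduction potential and acts as the cathode, so E°_cell = +0.85 − (-0.44) = 1.29 V.
Balancing electrons gives n = 2; the reaction quotient is Q = [Fe²⁺]/[Hg²⁺] = 129.
At 25 °C, E = E° − (0.0592/n) log Q = 1.29 − (0.0592/2)(2.111) = 1.290 − 0.062 = 1.228 V.

1.23 V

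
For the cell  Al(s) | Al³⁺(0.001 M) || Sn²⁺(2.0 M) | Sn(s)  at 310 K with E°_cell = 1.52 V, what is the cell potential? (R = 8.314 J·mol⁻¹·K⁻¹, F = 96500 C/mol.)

Balancing electrons gives n = 6; the reaction quotient is Q = [Al³⁺]^2/[Sn²⁺]^3 = 1.25 × 10^-7.
E = E° − (RT/nF) ln Q = 1.52 − (8.314×310)/(6×96500) × (-15.895) = 1.520 + 0.071 = 1.591 V.

1.59 V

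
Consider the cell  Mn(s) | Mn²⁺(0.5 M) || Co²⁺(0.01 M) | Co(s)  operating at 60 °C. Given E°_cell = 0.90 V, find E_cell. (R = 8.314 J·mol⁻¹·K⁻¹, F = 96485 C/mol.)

0.844 V

Balancing electrons gives n = 2; the reaction quotient is Q = [Mn²⁺]/[Co²⁺] = 50.0.
E = E° − (RT/nF) ln Q = 0.90 − (8.314×333)/(2×96485) × (3.912) = 0.900 − 0.056 = 0.844 V.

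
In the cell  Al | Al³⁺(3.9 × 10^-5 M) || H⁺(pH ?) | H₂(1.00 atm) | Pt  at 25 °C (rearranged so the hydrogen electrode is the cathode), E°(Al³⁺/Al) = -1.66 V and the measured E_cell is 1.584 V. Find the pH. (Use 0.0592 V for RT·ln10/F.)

pH = 2.75

E°_cell = 1.66 V and n = 6.
log Q = n(E° − E)/0.0592 = 6×(1.66 − 1.584)/0.0592 = 7.703.
With Q = [Al³⁺]^2·P(H₂)^3 / [H⁺]^6, solving for [H⁺] gives log[H⁺] = -2.753, so pH = 2.75.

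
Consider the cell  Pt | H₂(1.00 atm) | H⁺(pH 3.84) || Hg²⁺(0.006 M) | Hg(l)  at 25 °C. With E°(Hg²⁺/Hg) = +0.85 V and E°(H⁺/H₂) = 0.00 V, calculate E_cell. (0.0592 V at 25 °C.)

1.01 V

The Hg²⁺/Hg couple is the cathode, so E°_cell = 0.85 V; n = 2.
[H⁺] = 10^(−3.84) = 1.4 × 10^-4 M, and Q = [H⁺]^2 / ([Hg²⁺]·P(H₂)) = 3.48 × 10^-6.
E = E° − (0.0592/2) log Q = 0.85 − (0.0592/2)(-5.458) = 1.012 V.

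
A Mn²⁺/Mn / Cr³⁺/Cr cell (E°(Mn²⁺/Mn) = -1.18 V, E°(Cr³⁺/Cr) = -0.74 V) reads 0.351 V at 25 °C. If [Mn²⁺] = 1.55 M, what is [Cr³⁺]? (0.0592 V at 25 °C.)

6 × 10^-5 M

From the Nernst equation, log Q = n(E° − E)/0.0592 = 6(0.44 − 0.351)/0.0592 = 9.020, so Q = 1.05 × 10^9.
With Q = [Mn²⁺]^3/[Cr³⁺]^2 and the known concentrations, [Cr³⁺]^2 in the denominator gives [Cr³⁺] = 6 × 10^-5 M.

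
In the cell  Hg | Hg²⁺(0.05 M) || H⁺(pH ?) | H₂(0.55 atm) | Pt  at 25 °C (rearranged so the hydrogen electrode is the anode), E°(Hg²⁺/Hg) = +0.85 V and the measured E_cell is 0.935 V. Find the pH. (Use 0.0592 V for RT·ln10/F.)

E°_cell = 0.85 V and n = 2.
log Q = n(E° − E)/0.0592 = 2×(0.85 − 0.935)/0.0592 = -2.872.
With Q = [H⁺]^2 / ([Hg²⁺]·P(H₂)), solving for [H⁺] gives log[H⁺] = -2.216, so pH = 2.22.

pH = 2.22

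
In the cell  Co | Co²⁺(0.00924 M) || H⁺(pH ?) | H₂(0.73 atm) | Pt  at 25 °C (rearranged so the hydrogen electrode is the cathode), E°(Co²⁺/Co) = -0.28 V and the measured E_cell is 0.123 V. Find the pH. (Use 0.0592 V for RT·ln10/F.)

pH = 3.74

E°_cell = 0.28 V and n = 2.
log Q = n(E° − E)/0.0592 = 2×(0.28 − 0.123)/0.0592 = 5.304.
With Q = [Co²⁺]·P(H₂) / [H⁺]^2, solving for [H⁺] gives log[H⁺] = -3.738, so pH = 3.74.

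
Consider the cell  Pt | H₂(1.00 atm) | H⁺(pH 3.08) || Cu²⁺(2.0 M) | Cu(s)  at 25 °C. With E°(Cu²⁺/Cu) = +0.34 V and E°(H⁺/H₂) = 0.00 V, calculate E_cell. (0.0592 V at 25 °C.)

0.53 V

The Cu²⁺/Cu couple is the cathode, so E°_cell = 0.34 V; n = 2.
[H⁺] = 10^(−3.08) = 8.3 × 10^-4 M, and Q = [H⁺]^2 / ([Cu²⁺]·P(H₂)) = 3.46 × 10^-7.
E = E° − (0.0592/2) log Q = 0.34 − (0.0592/2)(-6.461) = 0.531 V.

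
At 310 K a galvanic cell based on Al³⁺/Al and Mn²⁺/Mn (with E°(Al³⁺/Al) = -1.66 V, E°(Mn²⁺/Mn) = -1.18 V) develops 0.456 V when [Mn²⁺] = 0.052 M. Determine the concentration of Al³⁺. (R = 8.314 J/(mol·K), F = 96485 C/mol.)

From the Nernst equation, ln Q = nF(E° − E)/RT = 6×96485×(0.48 − 0.456)/(8.314×310) = 5.391, so Q = 219.
With Q = [Al³⁺]^2/[Mn²⁺]^3 and the known concentrations, [Al³⁺]^2 in the numerator gives [Al³⁺] = 0.18 M.

0.18 M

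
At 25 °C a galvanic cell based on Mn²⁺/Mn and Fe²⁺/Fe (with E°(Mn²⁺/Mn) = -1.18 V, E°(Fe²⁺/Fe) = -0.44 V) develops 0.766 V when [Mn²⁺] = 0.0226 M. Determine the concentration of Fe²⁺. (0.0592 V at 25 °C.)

From the Nernst equation, log Q = n(E° − E)/0.0592 = 2(0.74 − 0.766)/0.0592 = -0.878, so Q = 0.132.
With Q = [Mn²⁺]/[Fe²⁺] and the known concentrations, [Fe²⁺] in the denominator gives [Fe²⁺] = 0.17 M.

0.17 M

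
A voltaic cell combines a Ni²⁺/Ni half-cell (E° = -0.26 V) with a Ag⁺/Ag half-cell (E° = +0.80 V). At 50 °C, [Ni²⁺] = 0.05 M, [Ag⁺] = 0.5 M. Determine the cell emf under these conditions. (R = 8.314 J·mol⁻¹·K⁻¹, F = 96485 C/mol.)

The Ag⁺/Ag couple has the higher reduction potential and acts as the cathode, so E°_cell = +0.80 − (-0.26) = 1.06 V.
Balancing electrons gives n = 2; the reaction quotient is Q = [Ni²⁺]/[Ag⁺]^2 = 0.200.
E = E° − (RT/nF) ln Q = 1.06 − (8.314×323)/(2×96485) × (-1.609) = 1.060 + 0.022 = 1.082 V.

1.08 V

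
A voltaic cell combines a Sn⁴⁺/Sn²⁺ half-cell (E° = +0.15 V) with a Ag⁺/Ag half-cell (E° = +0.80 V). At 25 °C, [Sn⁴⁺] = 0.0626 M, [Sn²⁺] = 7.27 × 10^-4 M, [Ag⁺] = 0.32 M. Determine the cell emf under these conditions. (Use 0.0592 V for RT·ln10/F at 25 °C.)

The Ag⁺/Ag couple has the higher reduction potential and acts as the cathode, so E°_cell = +0.80 − (+0.15) = 0.65 V.
Balancing electrons gives n = 2; the reaction quotient is Q = [Sn⁴⁺]/([Sn²⁺]·[Ag⁺]^2) = 841.
At 25 °C, E = E° − (0.0592/n) log Q = 0.65 − (0.0592/2)(2.925) = 0.650 − 0.087 = 0.563 V.

0.563 V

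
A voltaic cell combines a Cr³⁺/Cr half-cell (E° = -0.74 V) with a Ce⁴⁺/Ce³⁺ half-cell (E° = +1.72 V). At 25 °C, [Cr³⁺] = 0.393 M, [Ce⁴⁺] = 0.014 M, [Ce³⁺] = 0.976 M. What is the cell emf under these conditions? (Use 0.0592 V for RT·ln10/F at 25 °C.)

2.36 V

The Ce⁴⁺/Ce³⁺ couple has the higher reduction potential and acts as the cathode, so E°_cell = +1.72 − (-0.74) = 2.46 V.
Balancing electrons gives n = 3; the reaction quotient is Q = [Cr³⁺]·[Ce³⁺]^3/[Ce⁴⁺]^3 = 1.33 × 10^5.
At 25 °C, E = E° − (0.0592/n) log Q = 2.46 − (0.0592/3)(5.124) = 2.460 − 0.101 = 2.359 V.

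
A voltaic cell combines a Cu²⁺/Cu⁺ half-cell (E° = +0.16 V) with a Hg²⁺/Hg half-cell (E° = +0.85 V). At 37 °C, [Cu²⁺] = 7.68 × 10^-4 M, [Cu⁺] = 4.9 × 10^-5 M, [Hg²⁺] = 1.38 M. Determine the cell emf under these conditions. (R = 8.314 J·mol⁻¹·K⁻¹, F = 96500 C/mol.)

The Hg²⁺/Hg couple has the higher reduction potential and acts as the cathode, so E°_cell = +0.85 − (+0.16) = 0.69 V.
Balancing electrons gives n = 2; the reaction quotient is Q = [Cu²⁺]^2/([Cu⁺]^2·[Hg²⁺]) = 178.
E = E° − (RT/nF) ln Q = 0.69 − (8.314×310)/(2×96500) × (5.182) = 0.690 − 0.069 = 0.621 V.

0.621 V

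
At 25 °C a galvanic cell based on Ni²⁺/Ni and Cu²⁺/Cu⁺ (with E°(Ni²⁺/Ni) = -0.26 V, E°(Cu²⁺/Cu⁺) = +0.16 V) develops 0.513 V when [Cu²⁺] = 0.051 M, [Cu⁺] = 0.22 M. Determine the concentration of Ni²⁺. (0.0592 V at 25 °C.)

From the Nernst equation, log Q = n(E° − E)/0.0592 = 2(0.42 − 0.513)/0.0592 = -3.142, so Q = 7.21 × 10^-4.
With Q = [Ni²⁺]·[Cu⁺]^2/[Cu²⁺]^2 and the known concentrations, [Ni²⁺] in the numerator gives [Ni²⁺] = 3.9 × 10^-5 M.

3.9 × 10^-5 M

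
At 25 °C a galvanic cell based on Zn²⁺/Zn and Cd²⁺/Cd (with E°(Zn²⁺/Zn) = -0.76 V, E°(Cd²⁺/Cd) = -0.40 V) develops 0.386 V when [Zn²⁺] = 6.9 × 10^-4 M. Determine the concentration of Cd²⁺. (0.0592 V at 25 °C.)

0.0052 M

From the Nernst equation, log Q = n(E° − E)/0.0592 = 2(0.36 − 0.386)/0.0592 = -0.878, so Q = 0.132.
With Q = [Zn²⁺]/[Cd²⁺] and the known concentrations, [Cd²⁺] in the denominator gives [Cd²⁺] = 0.0052 M.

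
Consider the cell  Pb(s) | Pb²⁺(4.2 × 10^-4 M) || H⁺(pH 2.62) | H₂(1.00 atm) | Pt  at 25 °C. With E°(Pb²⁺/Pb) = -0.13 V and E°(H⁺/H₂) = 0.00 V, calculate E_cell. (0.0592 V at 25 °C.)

The hydrogen couple is the cathode, so E°_cell = 0.13 V; n = 2.
[H⁺] = 10^(−2.62) = 0.0024 M, and Q = [Pb²⁺]·P(H₂) / [H⁺]^2 = 73.0.
E = E° − (0.0592/2) log Q = 0.13 − (0.0592/2)(1.863) = 0.075 V.

0.075 V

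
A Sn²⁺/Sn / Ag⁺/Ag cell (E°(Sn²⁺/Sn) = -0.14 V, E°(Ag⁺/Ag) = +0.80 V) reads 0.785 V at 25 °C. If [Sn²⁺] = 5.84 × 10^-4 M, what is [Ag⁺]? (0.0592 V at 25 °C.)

From the Nernst equation, log Q = n(E° − E)/0.0592 = 2(0.94 − 0.785)/0.0592 = 5.236, so Q = 1.72 × 10^5.
With Q = [Sn²⁺]/[Ag⁺]^2 and the known concentrations, [Ag⁺]^2 in the denominator gives [Ag⁺] = 5.8 × 10^-5 M.

5.8 × 10^-5 M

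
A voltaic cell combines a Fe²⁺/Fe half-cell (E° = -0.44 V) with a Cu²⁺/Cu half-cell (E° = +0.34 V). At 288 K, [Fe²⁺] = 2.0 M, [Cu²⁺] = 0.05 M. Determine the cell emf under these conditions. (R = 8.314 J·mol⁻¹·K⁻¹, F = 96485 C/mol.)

0.734 V

The Cu²⁺/Cu couple has the higher reduction potential and acts as the cathode, so E°_cell = +0.34 − (-0.44) = 0.78 V.
Balancing electrons gives n = 2; the reaction quotient is Q = [Fe²⁺]/[Cu²⁺] = 40.0.
E = E° − (RT/nF) ln Q = 0.78 − (8.314×288)/(2×96485) × (3.689) = 0.780 − 0.046 = 0.734 V.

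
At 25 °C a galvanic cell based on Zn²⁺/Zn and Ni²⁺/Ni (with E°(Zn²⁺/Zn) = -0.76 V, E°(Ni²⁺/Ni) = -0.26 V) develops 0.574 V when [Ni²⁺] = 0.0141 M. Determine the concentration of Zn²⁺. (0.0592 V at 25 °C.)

4.5 × 10^-5 M

From the Nernst equation, log Q = n(E° − E)/0.0592 = 2(0.50 − 0.574)/0.0592 = -2.500, so Q = 0.00316.
With Q = [Zn²⁺]/[Ni²⁺] and the known concentrations, [Zn²⁺] in the numerator gives [Zn²⁺] = 4.5 × 10^-5 M.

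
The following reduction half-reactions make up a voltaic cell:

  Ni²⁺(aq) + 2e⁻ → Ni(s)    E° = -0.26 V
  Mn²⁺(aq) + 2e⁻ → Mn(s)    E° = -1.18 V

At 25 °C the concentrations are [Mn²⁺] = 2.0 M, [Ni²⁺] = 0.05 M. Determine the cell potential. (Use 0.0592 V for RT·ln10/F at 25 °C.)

The Ni²⁺/Ni couple has the higher reduction potential and acts as the cathode, so E°_cell = -0.26 − (-1.18) = 0.92 V.
Balancing electrons gives n = 2; the reaction quotient is Q = [Mn²⁺]/[Ni²⁺] = 40.0.
At 25 °C, E = E° − (0.0592/n) log Q = 0.92 − (0.0592/2)(1.602) = 0.920 − 0.047 = 0.873 V.

0.873 V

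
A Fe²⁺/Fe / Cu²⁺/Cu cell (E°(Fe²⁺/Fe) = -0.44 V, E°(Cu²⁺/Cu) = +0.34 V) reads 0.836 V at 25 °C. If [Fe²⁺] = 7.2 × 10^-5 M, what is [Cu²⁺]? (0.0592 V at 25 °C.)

From the Nernst equation, log Q = n(E° − E)/0.0592 = 2(0.78 − 0.836)/0.0592 = -1.892, so Q = 0.0128.
With Q = [Fe²⁺]/[Cu²⁺] and the known concentrations, [Cu²⁺] in the denominator gives [Cu²⁺] = 0.0056 M.

0.0056 M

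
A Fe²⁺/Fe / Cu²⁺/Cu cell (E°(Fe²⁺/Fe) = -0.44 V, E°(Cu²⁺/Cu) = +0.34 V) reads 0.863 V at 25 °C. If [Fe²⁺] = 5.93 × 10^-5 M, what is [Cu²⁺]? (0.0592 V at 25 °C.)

0.038 M

From the Nernst equation, log Q = n(E° − E)/0.0592 = 2(0.78 − 0.863)/0.0592 = -2.804, so Q = 0.00157.
With Q = [Fe²⁺]/[Cu²⁺] and the known concentrations, [Cu²⁺] in the denominator gives [Cu²⁺] = 0.038 M.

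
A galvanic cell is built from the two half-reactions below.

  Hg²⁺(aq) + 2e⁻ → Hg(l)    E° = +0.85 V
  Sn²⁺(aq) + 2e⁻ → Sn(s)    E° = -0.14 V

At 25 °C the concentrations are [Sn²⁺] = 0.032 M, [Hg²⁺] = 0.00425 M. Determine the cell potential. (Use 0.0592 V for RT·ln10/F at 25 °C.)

0.964 V

The Hg²⁺/Hg couple has the higher reduction potential and acts as the cathode, so E°_cell = +0.85 − (-0.14) = 0.99 V.
Balancing electrons gives n = 2; the reaction quotient is Q = [Sn²⁺]/[Hg²⁺] = 7.53.
At 25 °C, E = E° − (0.0592/n) log Q = 0.99 − (0.0592/2)(0.877) = 0.990 − 0.026 = 0.964 V.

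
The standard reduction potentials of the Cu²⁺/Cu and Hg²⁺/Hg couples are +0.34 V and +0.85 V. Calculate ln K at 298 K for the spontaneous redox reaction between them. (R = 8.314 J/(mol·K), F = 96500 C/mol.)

ln K = 39.7

E°_cell = +0.85 − (+0.34) = 0.51 V, with n = 2 electrons transferred.
At equilibrium E = 0, so the Nernst equation gives ln K = nFE°/RT = (2)(96500)(0.51)/((8.314)(298)) = 39.73.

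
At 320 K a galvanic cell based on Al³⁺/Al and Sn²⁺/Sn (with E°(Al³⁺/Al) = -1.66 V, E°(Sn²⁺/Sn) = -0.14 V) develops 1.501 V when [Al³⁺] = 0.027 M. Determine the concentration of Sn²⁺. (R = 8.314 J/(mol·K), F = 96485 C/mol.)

0.023 M

From the Nernst equation, ln Q = nF(E° − E)/RT = 6×96485×(1.52 − 1.501)/(8.314×320) = 4.134, so Q = 62.4.
With Q = [Al³⁺]^2/[Sn²⁺]^3 and the known concentrations, [Sn²⁺]^3 in the denominator gives [Sn²⁺] = 0.023 M.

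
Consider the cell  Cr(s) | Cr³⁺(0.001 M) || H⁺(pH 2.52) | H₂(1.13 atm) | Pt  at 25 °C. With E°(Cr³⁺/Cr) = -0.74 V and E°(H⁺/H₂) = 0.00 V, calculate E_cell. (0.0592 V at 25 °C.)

The hydrogen couple is the cathode, so E°_cell = 0.74 V; n = 6.
[H⁺] = 10^(−2.52) = 0.0030 M, and Q = [Cr³⁺]^2·P(H₂)^3 / [H⁺]^6 = 1.9 × 10^9.
E = E° − (0.0592/6) log Q = 0.74 − (0.0592/6)(9.279) = 0.648 V.

0.65 V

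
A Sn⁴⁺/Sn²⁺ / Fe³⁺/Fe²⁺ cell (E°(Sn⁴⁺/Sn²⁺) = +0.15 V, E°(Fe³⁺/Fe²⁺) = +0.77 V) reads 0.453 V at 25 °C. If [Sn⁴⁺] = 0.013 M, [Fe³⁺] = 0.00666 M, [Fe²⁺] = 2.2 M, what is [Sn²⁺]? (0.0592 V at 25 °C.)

From the Nernst equation, log Q = n(E° − E)/0.0592 = 2(0.62 − 0.453)/0.0592 = 5.642, so Q = 4.38 × 10^5.
With Q = [Sn⁴⁺]·[Fe²⁺]^2/([Sn²⁺]·[Fe³⁺]^2) and the known concentrations, [Sn²⁺] in the denominator gives [Sn²⁺] = 0.0032 M.

0.0032 M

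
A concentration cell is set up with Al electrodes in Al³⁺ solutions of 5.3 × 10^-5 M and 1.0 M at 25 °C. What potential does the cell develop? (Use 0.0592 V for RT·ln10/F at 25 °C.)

0.084 V

Both half-cells are Al³⁺/Al, so E°_cell = 0. The concentrated side is the cathode; the cell reaction moves Al³⁺ from high to low concentration with n = 3.
Q = [Al³⁺]_dilute/[Al³⁺]_conc = 5.3 × 10^-5/1.0 = 5.3 × 10^-5.
E = 0 − (0.0592/3) log Q = −(0.0592/3)(-4.276) = 0.0844 V.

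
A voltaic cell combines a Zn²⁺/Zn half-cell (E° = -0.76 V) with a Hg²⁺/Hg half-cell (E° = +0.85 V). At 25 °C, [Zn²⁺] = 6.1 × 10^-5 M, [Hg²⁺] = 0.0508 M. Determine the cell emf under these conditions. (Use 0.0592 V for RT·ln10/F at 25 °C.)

The Hg²⁺/Hg couple has the higher reduction potential and acts as the cathode, so E°_cell = +0.85 − (-0.76) = 1.61 V.
Balancing electrons gives n = 2; the reaction quotient is Q = [Zn²⁺]/[Hg²⁺] = 0.00120.
At 25 °C, E = E° − (0.0592/n) log Q = 1.61 − (0.0592/2)(-2.921) = 1.610 + 0.086 = 1.696 V.

1.70 V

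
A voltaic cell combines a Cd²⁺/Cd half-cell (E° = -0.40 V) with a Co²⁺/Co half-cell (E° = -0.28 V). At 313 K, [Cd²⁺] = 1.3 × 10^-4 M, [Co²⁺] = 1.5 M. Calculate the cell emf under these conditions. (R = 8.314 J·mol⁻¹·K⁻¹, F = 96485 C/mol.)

0.246 V

The Co²⁺/Co couple has the higher reduction potential and acts as the cathode, so E°_cell = -0.28 − (-0.40) = 0.12 V.
Balancing electrons gives n = 2; the reaction quotient is Q = [Cd²⁺]/[Co²⁺] = 8.67 × 10^-5.
E = E° − (RT/nF) ln Q = 0.12 − (8.314×313)/(2×96485) × (-9.353) = 0.120 + 0.126 = 0.246 V.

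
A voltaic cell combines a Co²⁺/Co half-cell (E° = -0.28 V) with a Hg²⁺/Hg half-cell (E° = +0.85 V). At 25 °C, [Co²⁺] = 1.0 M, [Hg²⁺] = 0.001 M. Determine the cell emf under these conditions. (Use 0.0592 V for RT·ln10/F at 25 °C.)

The Hg²⁺/Hg couple has the higher reduction potential and acts as the cathode, so E°_cell = +0.85 − (-0.28) = 1.13 V.
Balancing electrons gives n = 2; the reaction quotient is Q = [Co²⁺]/[Hg²⁺] = 1000.
At 25 °C, E = E° − (0.0592/n) log Q = 1.13 − (0.0592/2)(3.000) = 1.130 − 0.089 = 1.041 V.

1.04 V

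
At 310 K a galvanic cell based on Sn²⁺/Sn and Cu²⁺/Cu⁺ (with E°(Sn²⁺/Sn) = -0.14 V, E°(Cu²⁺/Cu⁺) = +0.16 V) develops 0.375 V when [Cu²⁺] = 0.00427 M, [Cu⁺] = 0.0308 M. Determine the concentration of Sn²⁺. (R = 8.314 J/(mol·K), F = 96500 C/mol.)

From the Nernst equation, ln Q = nF(E° − E)/RT = 2×96500×(0.30 − 0.375)/(8.314×310) = -5.616, so Q = 0.00364.
With Q = [Sn²⁺]·[Cu⁺]^2/[Cu²⁺]^2 and the known concentrations, [Sn²⁺] in the numerator gives [Sn²⁺] = 7 × 10^-5 M.

7 × 10^-5 M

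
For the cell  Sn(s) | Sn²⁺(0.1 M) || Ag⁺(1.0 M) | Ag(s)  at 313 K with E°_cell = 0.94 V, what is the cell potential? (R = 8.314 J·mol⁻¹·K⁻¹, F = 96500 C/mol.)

Balancing electrons gives n = 2; the reaction quotient is Q = [Sn²⁺]/[Ag⁺]^2 = 0.100.
E = E° − (RT/nF) ln Q = 0.94 − (8.314×313)/(2×96500) × (-2.303) = 0.940 + 0.031 = 0.971 V.

0.971 V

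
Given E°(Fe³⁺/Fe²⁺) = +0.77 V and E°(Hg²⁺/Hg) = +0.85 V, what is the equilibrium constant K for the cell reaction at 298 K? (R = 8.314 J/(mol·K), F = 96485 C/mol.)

E°_cell = +0.85 − (+0.77) = 0.08 V, with n = 2 electrons transferred.
At equilibrium E = 0, so the Nernst equation gives ln K = nFE°/RT = (2)(96485)(0.08)/((8.314)(298)) = 6.23.
K = e^6.23 = 510.

510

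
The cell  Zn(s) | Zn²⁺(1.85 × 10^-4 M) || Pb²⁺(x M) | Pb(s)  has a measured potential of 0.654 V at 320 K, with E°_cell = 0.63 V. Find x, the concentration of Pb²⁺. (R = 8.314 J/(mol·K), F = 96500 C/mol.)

From the Nernst equation, ln Q = nF(E° − E)/RT = 2×96500×(0.63 − 0.654)/(8.314×320) = -1.741, so Q = 0.175.
With Q = [Zn²⁺]/[Pb²⁺] and the known concentrations, [Pb²⁺] in the denominator gives [Pb²⁺] = 0.0011 M.

0.0011 M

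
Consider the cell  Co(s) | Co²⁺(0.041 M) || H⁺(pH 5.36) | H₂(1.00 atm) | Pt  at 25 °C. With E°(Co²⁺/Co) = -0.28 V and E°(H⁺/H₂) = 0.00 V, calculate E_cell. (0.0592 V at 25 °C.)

The hydrogen couple is the cathode, so E°_cell = 0.28 V; n = 2.
[H⁺] = 10^(−5.36) = 4.4 × 10^-6 M, and Q = [Co²⁺]·P(H₂) / [H⁺]^2 = 2.15 × 10^9.
E = E° − (0.0592/2) log Q = 0.28 − (0.0592/2)(9.333) = 0.004 V.

0.004 V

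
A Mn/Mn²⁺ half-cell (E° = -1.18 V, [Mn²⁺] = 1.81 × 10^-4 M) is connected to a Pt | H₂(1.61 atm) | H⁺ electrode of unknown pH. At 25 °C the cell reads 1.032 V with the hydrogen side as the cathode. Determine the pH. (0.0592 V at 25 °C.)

pH = 4.27

E°_cell = 1.18 V and n = 2.
log Q = n(E° − E)/0.0592 = 2×(1.18 − 1.032)/0.0592 = 5.000.
With Q = [Mn²⁺]·P(H₂) / [H⁺]^2, solving for [H⁺] gives log[H⁺] = -4.268, so pH = 4.27.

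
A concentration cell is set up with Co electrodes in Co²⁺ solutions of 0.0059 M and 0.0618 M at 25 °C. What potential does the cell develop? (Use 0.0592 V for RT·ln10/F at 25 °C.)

0.030 V

Both half-cells are Co²⁺/Co, so E°_cell = 0. The concentrated side is the cathode; the cell reaction moves Co²⁺ from high to low concentration with n = 2.
Q = [Co²⁺]_dilute/[Co²⁺]_conc = 0.0059/0.0618 = 0.0955.
E = 0 − (0.0592/2) log Q = −(0.0592/2)(-1.020) = 0.0302 V.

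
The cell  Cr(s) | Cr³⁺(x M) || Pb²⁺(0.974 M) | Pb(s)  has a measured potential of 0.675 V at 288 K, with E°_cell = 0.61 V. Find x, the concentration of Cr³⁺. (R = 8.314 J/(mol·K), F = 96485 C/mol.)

From the Nernst equation, ln Q = nF(E° − E)/RT = 6×96485×(0.61 − 0.675)/(8.314×288) = -15.715, so Q = 1.5 × 10^-7.
With Q = [Cr³⁺]^2/[Pb²⁺]^3 and the known concentrations, [Cr³⁺]^2 in the numerator gives [Cr³⁺] = 3.7 × 10^-4 M.

3.7 × 10^-4 M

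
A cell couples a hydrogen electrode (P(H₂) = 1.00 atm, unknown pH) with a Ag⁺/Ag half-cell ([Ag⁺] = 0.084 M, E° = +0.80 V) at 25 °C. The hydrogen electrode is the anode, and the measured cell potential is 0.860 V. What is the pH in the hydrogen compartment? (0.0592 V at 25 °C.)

E°_cell = 0.80 V and n = 2.
log Q = n(E° − E)/0.0592 = 2×(0.80 − 0.860)/0.0592 = -2.027.
With Q = [H⁺]^2 / ([Ag⁺]^2·P(H₂)), solving for [H⁺] gives log[H⁺] = -2.089, so pH = 2.09.

pH = 2.09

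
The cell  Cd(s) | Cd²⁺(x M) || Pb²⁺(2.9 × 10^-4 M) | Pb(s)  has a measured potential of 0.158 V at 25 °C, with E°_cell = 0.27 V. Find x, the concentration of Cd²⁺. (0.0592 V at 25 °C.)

From the Nernst equation, log Q = n(E° − E)/0.0592 = 2(0.27 − 0.158)/0.0592 = 3.784, so Q = 6080.
With Q = [Cd²⁺]/[Pb²⁺] and the known concentrations, [Cd²⁺] in the numerator gives [Cd²⁺] = 1.8 M.

1.8 M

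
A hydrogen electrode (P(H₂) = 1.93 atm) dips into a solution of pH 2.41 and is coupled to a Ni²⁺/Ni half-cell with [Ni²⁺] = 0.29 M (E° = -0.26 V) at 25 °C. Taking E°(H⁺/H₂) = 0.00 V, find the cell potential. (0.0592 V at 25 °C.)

The hydrogen couple is the cathode, so E°_cell = 0.26 V; n = 2.
[H⁺] = 10^(−2.41) = 0.0039 M, and Q = [Ni²⁺]·P(H₂) / [H⁺]^2 = 3.7 × 10^4.
E = E° − (0.0592/2) log Q = 0.26 − (0.0592/2)(4.568) = 0.125 V.

0.12 V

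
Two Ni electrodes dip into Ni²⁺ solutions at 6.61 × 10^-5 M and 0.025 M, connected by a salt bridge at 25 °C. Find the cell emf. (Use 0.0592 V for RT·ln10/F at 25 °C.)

0.076 V

Both half-cells are Ni²⁺/Ni, so E°_cell = 0. The concentrated side is the cathode; the cell reaction moves Ni²⁺ from high to low concentration with n = 2.
Q = [Ni²⁺]_dilute/[Ni²⁺]_conc = 6.61 × 10^-5/0.025 = 0.00264.
E = 0 − (0.0592/2) log Q = −(0.0592/2)(-2.578) = 0.0763 V.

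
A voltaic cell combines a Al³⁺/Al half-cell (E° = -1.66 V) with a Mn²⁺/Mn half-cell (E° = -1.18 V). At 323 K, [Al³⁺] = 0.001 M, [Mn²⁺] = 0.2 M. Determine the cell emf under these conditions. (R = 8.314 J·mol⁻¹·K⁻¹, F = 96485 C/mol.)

The Mn²⁺/Mn couple has the higher reduction potential and acts as the cathode, so E°_cell = -1.18 − (-1.66) = 0.48 V.
Balancing electrons gives n = 6; the reaction quotient is Q = [Al³⁺]^2/[Mn²⁺]^3 = 1.25 × 10^-4.
E = E° − (RT/nF) ln Q = 0.48 − (8.314×323)/(6×96485) × (-8.987) = 0.480 + 0.042 = 0.522 V.

0.522 V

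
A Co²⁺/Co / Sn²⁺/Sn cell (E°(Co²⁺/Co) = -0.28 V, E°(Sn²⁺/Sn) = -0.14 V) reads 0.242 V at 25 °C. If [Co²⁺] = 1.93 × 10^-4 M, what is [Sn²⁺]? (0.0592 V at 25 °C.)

From the Nernst equation, log Q = n(E° − E)/0.0592 = 2(0.14 − 0.242)/0.0592 = -3.446, so Q = 3.58 × 10^-4.
With Q = [Co²⁺]/[Sn²⁺] and the known concentrations, [Sn²⁺] in the denominator gives [Sn²⁺] = 0.54 M.

0.54 M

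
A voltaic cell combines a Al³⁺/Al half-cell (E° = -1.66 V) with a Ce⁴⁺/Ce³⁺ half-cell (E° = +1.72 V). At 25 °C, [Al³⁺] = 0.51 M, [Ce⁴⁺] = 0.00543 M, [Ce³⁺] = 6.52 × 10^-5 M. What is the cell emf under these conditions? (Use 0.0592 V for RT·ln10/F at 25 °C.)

3.50 V

The Ce⁴⁺/Ce³⁺ couple has the higher reduction potential and acts as the cathode, so E°_cell = +1.72 − (-1.66) = 3.38 V.
Balancing electrons gives n = 3; the reaction quotient is Q = [Al³⁺]·[Ce³⁺]^3/[Ce⁴⁺]^3 = 8.83 × 10^-7.
At 25 °C, E = E° − (0.0592/n) log Q = 3.38 − (0.0592/3)(-6.054) = 3.380 + 0.119 = 3.499 V.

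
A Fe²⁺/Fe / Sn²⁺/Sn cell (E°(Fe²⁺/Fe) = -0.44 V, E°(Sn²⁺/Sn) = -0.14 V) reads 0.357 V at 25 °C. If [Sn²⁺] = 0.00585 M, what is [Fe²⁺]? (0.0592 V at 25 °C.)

From the Nernst equation, log Q = n(E° − E)/0.0592 = 2(0.30 − 0.357)/0.0592 = -1.926, so Q = 0.0119.
With Q = [Fe²⁺]/[Sn²⁺] and the known concentrations, [Fe²⁺] in the numerator gives [Fe²⁺] = 6.9 × 10^-5 M.

6.9 × 10^-5 M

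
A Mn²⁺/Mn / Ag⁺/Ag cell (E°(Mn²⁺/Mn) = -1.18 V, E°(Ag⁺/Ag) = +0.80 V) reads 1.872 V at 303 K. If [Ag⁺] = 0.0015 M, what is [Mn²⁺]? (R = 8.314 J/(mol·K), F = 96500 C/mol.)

0.0088 M

From the Nernst equation, ln Q = nF(E° − E)/RT = 2×96500×(1.98 − 1.872)/(8.314×303) = 8.274, so Q = 3920.
With Q = [Mn²⁺]/[Ag⁺]^2 and the known concentrations, [Mn²⁺] in the numerator gives [Mn²⁺] = 0.0088 M.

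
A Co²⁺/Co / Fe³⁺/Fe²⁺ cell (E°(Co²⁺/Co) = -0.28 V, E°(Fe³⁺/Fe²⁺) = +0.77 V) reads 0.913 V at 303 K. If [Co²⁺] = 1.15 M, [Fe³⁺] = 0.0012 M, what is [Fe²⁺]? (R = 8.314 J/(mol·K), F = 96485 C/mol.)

From the Nernst equation, ln Q = nF(E° − E)/RT = 2×96485×(1.05 − 0.913)/(8.314×303) = 10.494, so Q = 3.61 × 10^4.
With Q = [Co²⁺]·[Fe²⁺]^2/[Fe³⁺]^2 and the known concentrations, [Fe²⁺]^2 in the numerator gives [Fe²⁺] = 0.21 M.

0.21 M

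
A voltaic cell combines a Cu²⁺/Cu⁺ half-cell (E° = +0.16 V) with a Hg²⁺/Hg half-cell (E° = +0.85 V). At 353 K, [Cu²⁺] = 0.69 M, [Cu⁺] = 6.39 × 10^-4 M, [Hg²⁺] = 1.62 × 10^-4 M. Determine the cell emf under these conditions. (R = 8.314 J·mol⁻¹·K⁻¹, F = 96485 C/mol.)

The Hg²⁺/Hg couple has the higher reduction potential and acts as the cathode, so E°_cell = +0.85 − (+0.16) = 0.69 V.
Balancing electrons gives n = 2; the reaction quotient is Q = [Cu²⁺]^2/([Cu⁺]^2·[Hg²⁺]) = 7.2 × 10^9.
E = E° − (RT/nF) ln Q = 0.69 − (8.314×353)/(2×96485) × (22.697) = 0.690 − 0.345 = 0.345 V.

0.345 V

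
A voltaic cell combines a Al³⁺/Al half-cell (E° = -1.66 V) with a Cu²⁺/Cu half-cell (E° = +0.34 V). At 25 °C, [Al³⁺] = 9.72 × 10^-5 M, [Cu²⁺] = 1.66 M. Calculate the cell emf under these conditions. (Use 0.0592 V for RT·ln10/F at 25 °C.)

2.09 V

The Cu²⁺/Cu couple has the higher reduction potential and acts as the cathode, so E°_cell = +0.34 − (-1.66) = 2.00 V.
Balancing electrons gives n = 6; the reaction quotient is Q = [Al³⁺]^2/[Cu²⁺]^3 = 2.07 × 10^-9.
At 25 °C, E = E° − (0.0592/n) log Q = 2.00 − (0.0592/6)(-8.685) = 2.000 + 0.086 = 2.086 V.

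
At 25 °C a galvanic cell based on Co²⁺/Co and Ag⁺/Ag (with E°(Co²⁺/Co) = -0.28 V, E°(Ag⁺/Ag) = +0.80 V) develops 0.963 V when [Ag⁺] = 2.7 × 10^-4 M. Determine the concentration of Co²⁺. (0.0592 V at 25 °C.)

From the Nernst equation, log Q = n(E° − E)/0.0592 = 2(1.08 − 0.963)/0.0592 = 3.953, so Q = 8970.
With Q = [Co²⁺]/[Ag⁺]^2 and the known concentrations, [Co²⁺] in the numerator gives [Co²⁺] = 6.5 × 10^-4 M.

6.5 × 10^-4 M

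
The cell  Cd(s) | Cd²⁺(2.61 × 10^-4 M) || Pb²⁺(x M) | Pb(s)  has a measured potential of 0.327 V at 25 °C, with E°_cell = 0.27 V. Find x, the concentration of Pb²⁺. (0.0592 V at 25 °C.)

From the Nernst equation, log Q = n(E° − E)/0.0592 = 2(0.27 − 0.327)/0.0592 = -1.926, so Q = 0.0119.
With Q = [Cd²⁺]/[Pb²⁺] and the known concentrations, [Pb²⁺] in the denominator gives [Pb²⁺] = 0.022 M.

0.022 M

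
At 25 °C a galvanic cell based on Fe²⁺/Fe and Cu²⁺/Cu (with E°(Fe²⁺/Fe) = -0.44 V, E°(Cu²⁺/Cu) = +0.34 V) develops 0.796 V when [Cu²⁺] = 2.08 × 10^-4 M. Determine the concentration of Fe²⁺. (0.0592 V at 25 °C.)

From the Nernst equation, log Q = n(E° − E)/0.0592 = 2(0.78 − 0.796)/0.0592 = -0.541, so Q = 0.288.
With Q = [Fe²⁺]/[Cu²⁺] and the known concentrations, [Fe²⁺] in the numerator gives [Fe²⁺] = 6 × 10^-5 M.

6 × 10^-5 M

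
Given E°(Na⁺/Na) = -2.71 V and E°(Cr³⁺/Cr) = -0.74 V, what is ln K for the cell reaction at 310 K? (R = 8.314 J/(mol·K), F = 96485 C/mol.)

E°_cell = -0.74 − (-2.71) = 1.97 V, with n = 3 electrons transferred.
At equilibrium E = 0, so the Nernst equation gives ln K = nFE°/RT = (3)(96485)(1.97)/((8.314)(310)) = 221.25.

ln K = 221.2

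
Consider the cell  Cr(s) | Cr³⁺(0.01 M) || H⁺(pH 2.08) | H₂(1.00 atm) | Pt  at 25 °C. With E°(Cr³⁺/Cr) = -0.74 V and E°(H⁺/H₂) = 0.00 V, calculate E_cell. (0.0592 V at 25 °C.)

The hydrogen couple is the cathode, so E°_cell = 0.74 V; n = 6.
[H⁺] = 10^(−2.08) = 0.0083 M, and Q = [Cr³⁺]^2·P(H₂)^3 / [H⁺]^6 = 3.02 × 10^8.
E = E° − (0.0592/6) log Q = 0.74 − (0.0592/6)(8.480) = 0.656 V.

0.66 V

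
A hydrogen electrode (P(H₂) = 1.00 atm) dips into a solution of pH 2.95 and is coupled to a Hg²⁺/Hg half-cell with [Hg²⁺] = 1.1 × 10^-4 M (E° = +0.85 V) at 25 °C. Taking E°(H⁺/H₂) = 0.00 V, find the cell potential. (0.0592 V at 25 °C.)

0.91 V

The Hg²⁺/Hg couple is the cathode, so E°_cell = 0.85 V; n = 2.
[H⁺] = 10^(−2.95) = 0.0011 M, and Q = [H⁺]^2 / ([Hg²⁺]·P(H₂)) = 0.0114.
E = E° − (0.0592/2) log Q = 0.85 − (0.0592/2)(-1.941) = 0.907 V.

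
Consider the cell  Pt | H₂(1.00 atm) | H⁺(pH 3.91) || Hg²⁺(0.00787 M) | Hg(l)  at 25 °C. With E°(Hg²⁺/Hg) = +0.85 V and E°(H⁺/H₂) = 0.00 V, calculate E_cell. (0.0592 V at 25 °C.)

The Hg²⁺/Hg couple is the cathode, so E°_cell = 0.85 V; n = 2.
[H⁺] = 10^(−3.91) = 1.2 × 10^-4 M, and Q = [H⁺]^2 / ([Hg²⁺]·P(H₂)) = 1.92 × 10^-6.
E = E° − (0.0592/2) log Q = 0.85 − (0.0592/2)(-5.716) = 1.019 V.

1.02 V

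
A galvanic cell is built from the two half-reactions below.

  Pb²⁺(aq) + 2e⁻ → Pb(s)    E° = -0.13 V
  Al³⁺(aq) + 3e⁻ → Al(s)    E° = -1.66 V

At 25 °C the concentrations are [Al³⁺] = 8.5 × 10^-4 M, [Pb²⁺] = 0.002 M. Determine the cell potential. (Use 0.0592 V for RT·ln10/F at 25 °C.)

1.51 V

The Pb²⁺/Pb couple has the higher reduction potential and acts as the cathode, so E°_cell = -0.13 − (-1.66) = 1.53 V.
Balancing electrons gives n = 6; the reaction quotient is Q = [Al³⁺]^2/[Pb²⁺]^3 = 90.3.
At 25 °C, E = E° − (0.0592/n) log Q = 1.53 − (0.0592/6)(1.956) = 1.530 − 0.019 = 1.511 V.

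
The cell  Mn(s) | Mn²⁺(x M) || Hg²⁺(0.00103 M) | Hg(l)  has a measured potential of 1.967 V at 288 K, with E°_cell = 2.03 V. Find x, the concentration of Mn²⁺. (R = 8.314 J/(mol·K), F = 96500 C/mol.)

From the Nernst equation, ln Q = nF(E° − E)/RT = 2×96500×(2.03 − 1.967)/(8.314×288) = 5.078, so Q = 160.
With Q = [Mn²⁺]/[Hg²⁺] and the known concentrations, [Mn²⁺] in the numerator gives [Mn²⁺] = 0.17 M.

0.17 M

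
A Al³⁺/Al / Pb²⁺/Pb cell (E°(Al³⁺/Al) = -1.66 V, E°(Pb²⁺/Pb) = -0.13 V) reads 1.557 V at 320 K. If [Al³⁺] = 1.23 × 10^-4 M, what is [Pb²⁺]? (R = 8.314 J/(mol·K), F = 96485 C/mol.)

From the Nernst equation, ln Q = nF(E° − E)/RT = 6×96485×(1.53 − 1.557)/(8.314×320) = -5.875, so Q = 0.00281.
With Q = [Al³⁺]^2/[Pb²⁺]^3 and the known concentrations, [Pb²⁺]^3 in the denominator gives [Pb²⁺] = 0.018 M.

0.018 M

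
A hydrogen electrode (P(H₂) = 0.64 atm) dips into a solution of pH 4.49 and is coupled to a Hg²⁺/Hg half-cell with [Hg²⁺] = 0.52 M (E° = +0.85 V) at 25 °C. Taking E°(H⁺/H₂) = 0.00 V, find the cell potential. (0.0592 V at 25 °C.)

1.10 V

The Hg²⁺/Hg couple is the cathode, so E°_cell = 0.85 V; n = 2.
[H⁺] = 10^(−4.49) = 3.2 × 10^-5 M, and Q = [H⁺]^2 / ([Hg²⁺]·P(H₂)) = 3.15 × 10^-9.
E = E° − (0.0592/2) log Q = 0.85 − (0.0592/2)(-8.502) = 1.102 V.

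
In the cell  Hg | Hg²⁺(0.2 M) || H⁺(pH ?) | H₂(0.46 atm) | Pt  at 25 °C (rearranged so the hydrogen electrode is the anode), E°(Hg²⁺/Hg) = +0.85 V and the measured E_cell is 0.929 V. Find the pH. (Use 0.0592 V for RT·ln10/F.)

E°_cell = 0.85 V and n = 2.
log Q = n(E° − E)/0.0592 = 2×(0.85 − 0.929)/0.0592 = -2.669.
With Q = [H⁺]^2 / ([Hg²⁺]·P(H₂)), solving for [H⁺] gives log[H⁺] = -1.853, so pH = 1.85.

pH = 1.85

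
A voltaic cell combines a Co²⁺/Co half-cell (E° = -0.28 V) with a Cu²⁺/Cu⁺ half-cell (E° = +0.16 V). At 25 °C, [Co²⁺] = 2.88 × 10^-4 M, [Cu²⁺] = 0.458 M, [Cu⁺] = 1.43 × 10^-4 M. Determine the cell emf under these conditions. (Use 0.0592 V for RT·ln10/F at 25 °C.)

0.752 V

The Cu²⁺/Cu⁺ couple has the higher reduction potential and acts as the cathode, so E°_cell = +0.16 − (-0.28) = 0.44 V.
Balancing electrons gives n = 2; the reaction quotient is Q = [Co²⁺]·[Cu⁺]^2/[Cu²⁺]^2 = 2.81 × 10^-11.
At 25 °C, E = E° − (0.0592/n) log Q = 0.44 − (0.0592/2)(-10.552) = 0.440 + 0.312 = 0.752 V.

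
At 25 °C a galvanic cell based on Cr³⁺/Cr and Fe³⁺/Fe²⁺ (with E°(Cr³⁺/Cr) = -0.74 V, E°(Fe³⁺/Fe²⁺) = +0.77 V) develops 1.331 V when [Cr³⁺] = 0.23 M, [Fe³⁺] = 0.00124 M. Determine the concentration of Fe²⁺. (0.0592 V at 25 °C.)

2.1 M

From the Nernst equation, log Q = n(E° − E)/0.0592 = 3(1.51 − 1.331)/0.0592 = 9.071, so Q = 1.18 × 10^9.
With Q = [Cr³⁺]·[Fe²⁺]^3/[Fe³⁺]^3 and the known concentrations, [Fe²⁺]^3 in the numerator gives [Fe²⁺] = 2.1 M.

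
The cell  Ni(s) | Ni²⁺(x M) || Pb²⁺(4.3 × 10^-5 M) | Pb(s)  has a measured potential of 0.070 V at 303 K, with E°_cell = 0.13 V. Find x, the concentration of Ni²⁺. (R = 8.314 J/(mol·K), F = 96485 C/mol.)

From the Nernst equation, ln Q = nF(E° − E)/RT = 2×96485×(0.13 − 0.070)/(8.314×303) = 4.596, so Q = 99.1.
With Q = [Ni²⁺]/[Pb²⁺] and the known concentrations, [Ni²⁺] in the numerator gives [Ni²⁺] = 0.0043 M.

0.0043 M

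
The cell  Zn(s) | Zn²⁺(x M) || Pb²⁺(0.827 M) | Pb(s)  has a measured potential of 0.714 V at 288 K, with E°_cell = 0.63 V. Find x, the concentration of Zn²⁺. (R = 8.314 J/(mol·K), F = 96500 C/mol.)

From the Nernst equation, ln Q = nF(E° − E)/RT = 2×96500×(0.63 − 0.714)/(8.314×288) = -6.771, so Q = 0.00115.
With Q = [Zn²⁺]/[Pb²⁺] and the known concentrations, [Zn²⁺] in the numerator gives [Zn²⁺] = 9.5 × 10^-4 M.

9.5 × 10^-4 M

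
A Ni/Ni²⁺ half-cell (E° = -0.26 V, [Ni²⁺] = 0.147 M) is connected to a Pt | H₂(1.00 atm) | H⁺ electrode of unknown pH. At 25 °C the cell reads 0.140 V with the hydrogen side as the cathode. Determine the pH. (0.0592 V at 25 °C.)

E°_cell = 0.26 V and n = 2.
log Q = n(E° − E)/0.0592 = 2×(0.26 − 0.140)/0.0592 = 4.054.
With Q = [Ni²⁺]·P(H₂) / [H⁺]^2, solving for [H⁺] gives log[H⁺] = -2.443, so pH = 2.44.

pH = 2.44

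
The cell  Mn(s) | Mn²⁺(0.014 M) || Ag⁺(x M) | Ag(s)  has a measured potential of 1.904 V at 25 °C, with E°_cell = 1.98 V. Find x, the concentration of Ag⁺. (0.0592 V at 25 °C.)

0.0062 M

From the Nernst equation, log Q = n(E° − E)/0.0592 = 2(1.98 − 1.904)/0.0592 = 2.568, so Q = 369.
With Q = [Mn²⁺]/[Ag⁺]^2 and the known concentrations, [Ag⁺]^2 in the denominator gives [Ag⁺] = 0.0062 M.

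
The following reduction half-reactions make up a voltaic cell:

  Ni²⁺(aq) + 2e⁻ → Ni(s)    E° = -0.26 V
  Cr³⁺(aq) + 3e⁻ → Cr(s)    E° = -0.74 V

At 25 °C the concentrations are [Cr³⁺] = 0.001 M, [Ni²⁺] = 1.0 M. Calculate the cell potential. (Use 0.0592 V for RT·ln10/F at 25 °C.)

0.539 V

The Ni²⁺/Ni couple has the higher reduction potential and acts as the cathode, so E°_cell = -0.26 − (-0.74) = 0.48 V.
Balancing electrons gives n = 6; the reaction quotient is Q = [Cr³⁺]^2/[Ni²⁺]^3 = 1 × 10^-6.
At 25 °C, E = E° − (0.0592/n) log Q = 0.48 − (0.0592/6)(-6.000) = 0.480 + 0.059 = 0.539 V.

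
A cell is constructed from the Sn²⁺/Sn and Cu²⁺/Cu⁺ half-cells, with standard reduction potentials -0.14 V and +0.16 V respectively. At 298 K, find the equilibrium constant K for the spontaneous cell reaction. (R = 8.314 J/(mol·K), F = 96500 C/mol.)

E°_cell = +0.16 − (-0.14) = 0.30 V, with n = 2 electrons transferred.
At equilibrium E = 0, so the Nernst equation gives ln K = nFE°/RT = (2)(96500)(0.30)/((8.314)(298)) = 23.37.
K = e^23.37 = 1.4 × 10^10.

1.4 × 10^10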